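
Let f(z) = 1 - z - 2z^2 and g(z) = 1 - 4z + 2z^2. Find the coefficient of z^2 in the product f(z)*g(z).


Step 1: z^2 term in f*g comes from: (1)*(2z^2) + (-z)*(-4z) + (-2z^2)*(1)
Step 2: = 2 + 4 - 2
Step 3: = 4

4


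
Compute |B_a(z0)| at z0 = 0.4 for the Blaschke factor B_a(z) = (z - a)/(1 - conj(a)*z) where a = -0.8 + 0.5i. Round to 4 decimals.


Step 1: Numerator z0 - a = 0.4 - (-0.8 + 0.5i) = 1.2 - 0.5i
Step 2: Denominator 1 - conj(a)*z0 = 1 - (-0.8 - 0.5i)*0.4 = 1.32 + 0.2i
Step 3: |z0 - a|^2 = 1.2^2 + (-0.5)^2 = 1.69; |1 - conj(a)*z0|^2 = 1.32^2 + 0.2^2 = 1.7824
Step 4: |B_a(0.4)| = sqrt(1.69 / 1.7824) = sqrt(0.94816)
Step 5: = 0.9737

0.9737


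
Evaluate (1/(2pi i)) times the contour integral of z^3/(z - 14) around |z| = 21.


Step 1: f(z) = z^3, a = 14 is inside |z| = 21
Step 2: By Cauchy integral formula: (1/(2pi*i)) * integral = f(a)
Step 3: f(14) = 14^3 = 2744

2744


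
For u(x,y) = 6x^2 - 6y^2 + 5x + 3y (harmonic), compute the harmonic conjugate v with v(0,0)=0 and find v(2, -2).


Step 1: v_x = -u_y = 12y - 3
Step 2: v_y = u_x = 12x + 5
Step 3: v = 12xy - 3x + 5y + C
Step 4: v(0,0) = 0 => C = 0
Step 5: v(2, -2) = -64

-64


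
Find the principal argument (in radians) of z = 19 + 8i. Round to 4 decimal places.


Step 1: z = 19 + 8i
Step 2: arg(z) = atan2(8, 19)
Step 3: arg(z) = 0.3985

0.3985


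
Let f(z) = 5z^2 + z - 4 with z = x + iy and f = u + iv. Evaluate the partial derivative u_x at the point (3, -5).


Step 1: f(z) = 5(x+iy)^2 + (x+iy) - 4
Step 2: u = 5(x^2 - y^2) + x - 4
Step 3: u_x = 10x + 1
Step 4: At (3, -5): u_x = 30 + 1 = 31

31


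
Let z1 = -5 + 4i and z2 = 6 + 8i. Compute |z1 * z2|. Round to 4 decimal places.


Step 1: |z1| = sqrt((-5)^2 + 4^2) = sqrt(41)
Step 2: |z2| = sqrt(6^2 + 8^2) = sqrt(100)
Step 3: |z1*z2| = |z1|*|z2| = sqrt(41) * sqrt(100) = sqrt(41 * 100) = sqrt(4100)
Step 4: = 64.0312

64.0312


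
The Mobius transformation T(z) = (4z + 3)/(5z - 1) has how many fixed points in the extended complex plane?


Step 1: Fixed points satisfy T(z) = z
Step 2: 5z^2 - 5z - 3 = 0
Step 3: Discriminant = (-5)^2 - 4*5*(-3) = 85
Step 4: Number of fixed points = 2

2


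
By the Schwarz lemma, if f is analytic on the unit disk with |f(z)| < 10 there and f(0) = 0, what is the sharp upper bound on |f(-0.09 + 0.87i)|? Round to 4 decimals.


Step 1: g = f/10 maps D -> D with g(0) = 0, so by the Schwarz lemma |g(z)| <= |z|, i.e. |f(z)| <= 10|z|; this is sharp (f(z) = 10z).
Step 2: |z0|^2 = (-0.09)^2 + 0.87^2 = 0.765
Step 3: |z0| = sqrt(0.765) = 0.874643
Step 4: Best bound = 10 * |z0| = 10 * 0.874643 = 8.7464

8.7464


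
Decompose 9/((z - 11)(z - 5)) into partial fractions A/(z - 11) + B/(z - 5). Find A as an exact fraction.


Step 1: Multiply both sides by (z - 11) and set z = 11
Step 2: A = 9 / (11 - 5)
Step 3: A = 9 / 6
Step 4: A = 3/2

3/2


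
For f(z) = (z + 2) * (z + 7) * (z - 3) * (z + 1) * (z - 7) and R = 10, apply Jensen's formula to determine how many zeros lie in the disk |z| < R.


Jensen's formula: (1/2pi)*integral log|f(Re^it)|dt = log|f(0)| + sum_{|a_k|<R} log(R/|a_k|)
Step 1: f(0) = 2 * 7 * (-3) * 1 * (-7) = 294
Step 2: log|f(0)| = log|-2| + log|-7| + log|3| + log|-1| + log|7| = 5.6836
Step 3: Zeros inside |z| < 10: -2, -7, 3, -1, 7
Step 4: Jensen sum = log(10/2) + log(10/7) + log(10/3) + log(10/1) + log(10/7) = 5.8293
Step 5: n(R) = number of terms in the Jensen sum = count of zeros inside |z| < 10 = 5

5


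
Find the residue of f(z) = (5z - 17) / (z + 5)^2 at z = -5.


Step 1: Pole of order 2 at z = -5
Step 2: Res = lim d/dz [(z + 5)^2 * f(z)] as z -> -5
Step 3: (z + 5)^2 * f(z) = 5z - 17
Step 4: d/dz[5z - 17] = 5

5


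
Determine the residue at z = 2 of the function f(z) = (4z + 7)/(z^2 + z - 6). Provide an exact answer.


Step 1: Q(z) = z^2 + z - 6 = (z - 2)(z + 3)
Step 2: Q'(z) = 2z + 1
Step 3: Q'(2) = 5, P(2) = 15
Step 4: Res = P(2)/Q'(2) = 15/5 = 3

3


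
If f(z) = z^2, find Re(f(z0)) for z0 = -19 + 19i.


Step 1: z0 = -19 + 19i
Step 2: z0^2 = (-19)^2 - 19^2 - 722i
Step 3: real part = 361 - 361 = 0

0


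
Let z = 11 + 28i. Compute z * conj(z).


Step 1: conj(z) = 11 - 28i
Step 2: z * conj(z) = 11^2 + 28^2
Step 3: = 121 + 784 = 905

905


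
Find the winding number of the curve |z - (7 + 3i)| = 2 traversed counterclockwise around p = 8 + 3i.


Step 1: Center c = (7, 3), radius = 2
Step 2: |p - c|^2 = 1^2 + 0^2 = 1
Step 3: r^2 = 4
Step 4: |p-c| < r so winding number = 1

1


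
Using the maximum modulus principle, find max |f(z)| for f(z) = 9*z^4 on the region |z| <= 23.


Step 1: On |z| = 23, |f(z)| = 9 * |z|^4 = 9 * 23^4
Step 2: By maximum modulus principle, maximum is on boundary.
Step 3: Maximum = 9 * 279841 = 2518569

2518569


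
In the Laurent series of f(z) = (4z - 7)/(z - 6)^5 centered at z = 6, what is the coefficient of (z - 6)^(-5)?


Step 1: Write the numerator in powers of (z - 6): 4z - 7 = 4(z - 6) + (4*6 - 7) = 4(z - 6) + 17
Step 2: Divide by (z - 6)^5: f(z) = 17(z - 6)^(-5) + 4(z - 6)^(-4)
Step 3: This finite sum is the Laurent series of f about z = 6.
Step 4: Coefficient of (z - 6)^(-5) = 4*6 - 7 = 17

17


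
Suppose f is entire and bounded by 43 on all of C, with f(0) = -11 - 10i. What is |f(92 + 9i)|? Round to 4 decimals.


Step 1: By Liouville's theorem, a bounded entire function is constant.
Step 2: f(z) = f(0) = -11 - 10i for all z.
Step 3: |f(w)| = |-11 - 10i| = sqrt(121 + 100)
Step 4: = 14.8661

14.8661


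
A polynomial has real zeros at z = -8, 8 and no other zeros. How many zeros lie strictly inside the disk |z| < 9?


Step 1: Check each root:
  z = -8: |-8| = 8 < 9
  z = 8: |8| = 8 < 9
Step 2: Count = 2

2


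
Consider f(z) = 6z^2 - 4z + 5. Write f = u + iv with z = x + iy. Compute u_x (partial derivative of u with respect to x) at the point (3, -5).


Step 1: f(z) = 6(x+iy)^2 - 4(x+iy) + 5
Step 2: u = 6(x^2 - y^2) - 4x + 5
Step 3: u_x = 12x - 4
Step 4: At (3, -5): u_x = 36 - 4 = 32

32


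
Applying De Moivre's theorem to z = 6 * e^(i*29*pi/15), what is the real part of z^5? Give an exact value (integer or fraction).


Step 1: By De Moivre's theorem, z^5 = 6^5 * e^(i*5*29*pi/15) = 7776 * (cos(29*pi/3) + i*sin(29*pi/3))
Step 2: |z|^5 = 6^5 = 7776
Step 3: Reduce the angle mod 2*pi: 29*pi/3 - 8*pi = 5*pi/3
Step 4: cos(5*pi/3) = 1/2
Step 5: Re(z^5) = 7776 * 1/2 = 3888

3888


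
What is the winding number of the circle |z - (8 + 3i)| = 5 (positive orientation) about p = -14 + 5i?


Step 1: Center c = (8, 3), radius = 5
Step 2: |p - c|^2 = (-22)^2 + 2^2 = 488
Step 3: r^2 = 25
Step 4: |p-c| > r so winding number = 0

0


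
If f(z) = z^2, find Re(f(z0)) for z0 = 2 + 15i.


Step 1: z0 = 2 + 15i
Step 2: z0^2 = 2^2 - 15^2 + 60i
Step 3: real part = 4 - 225 = -221

-221


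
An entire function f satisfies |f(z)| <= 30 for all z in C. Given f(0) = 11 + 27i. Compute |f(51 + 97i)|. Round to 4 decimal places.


Step 1: By Liouville's theorem, a bounded entire function is constant.
Step 2: f(z) = f(0) = 11 + 27i for all z.
Step 3: |f(w)| = |11 + 27i| = sqrt(121 + 729)
Step 4: = 29.1548

29.1548


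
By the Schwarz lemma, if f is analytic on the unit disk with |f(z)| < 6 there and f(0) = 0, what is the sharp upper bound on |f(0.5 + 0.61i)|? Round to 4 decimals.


Step 1: g = f/6 maps D -> D with g(0) = 0, so by the Schwarz lemma |g(z)| <= |z|, i.e. |f(z)| <= 6|z|; this is sharp (f(z) = 6z).
Step 2: |z0|^2 = 0.5^2 + 0.61^2 = 0.6221
Step 3: |z0| = sqrt(0.6221) = 0.788733
Step 4: Best bound = 6 * |z0| = 6 * 0.788733 = 4.7324

4.7324


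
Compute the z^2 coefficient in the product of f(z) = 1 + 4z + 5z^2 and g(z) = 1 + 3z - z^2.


Step 1: z^2 term in f*g comes from: (1)*(-z^2) + (4z)*(3z) + (5z^2)*(1)
Step 2: = -1 + 12 + 5
Step 3: = 16

16


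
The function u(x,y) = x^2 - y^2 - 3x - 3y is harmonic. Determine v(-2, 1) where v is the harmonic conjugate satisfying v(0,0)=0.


Step 1: v_x = -u_y = 2y + 3
Step 2: v_y = u_x = 2x - 3
Step 3: v = 2xy + 3x - 3y + C
Step 4: v(0,0) = 0 => C = 0
Step 5: v(-2, 1) = -13

-13


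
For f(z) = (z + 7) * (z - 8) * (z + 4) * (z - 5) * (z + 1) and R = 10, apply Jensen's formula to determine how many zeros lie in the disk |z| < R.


Jensen's formula: (1/2pi)*integral log|f(Re^it)|dt = log|f(0)| + sum_{|a_k|<R} log(R/|a_k|)
Step 1: f(0) = 7 * (-8) * 4 * (-5) * 1 = 1120
Step 2: log|f(0)| = log|-7| + log|8| + log|-4| + log|5| + log|-1| = 7.0211
Step 3: Zeros inside |z| < 10: -7, 8, -4, 5, -1
Step 4: Jensen sum = log(10/7) + log(10/8) + log(10/4) + log(10/5) + log(10/1) = 4.4918
Step 5: n(R) = number of terms in the Jensen sum = count of zeros inside |z| < 10 = 5

5


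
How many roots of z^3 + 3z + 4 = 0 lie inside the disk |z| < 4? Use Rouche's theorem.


Step 1: On |z| = 4 the three terms have sizes |z^3| = 4^3 = 64, |3z| = 3*4 = 12, |4| = 4
Step 2: The dominant term is g(z) = z^3; let h(z) = 3z + 4 so f = g + h
Step 3: On |z| = 4: |g| = 64 and |h| <= 12 + 4 = 16
Step 4: Since 64 > 16, |h| < |g| on |z| = 4, so by Rouche f has the same number of zeros as g inside |z| < 4
Step 5: g(z) = z^3 has 3 zeros (all at the origin) inside |z| < 4. Answer = 3

3


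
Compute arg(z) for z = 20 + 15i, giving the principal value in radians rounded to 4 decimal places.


Step 1: z = 20 + 15i
Step 2: arg(z) = atan2(15, 20)
Step 3: arg(z) = 0.6435

0.6435


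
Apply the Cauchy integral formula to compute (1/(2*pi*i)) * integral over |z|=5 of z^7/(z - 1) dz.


Step 1: f(z) = z^7, a = 1 is inside |z| = 5
Step 2: By Cauchy integral formula: (1/(2pi*i)) * integral = f(a)
Step 3: f(1) = 1^7 = 1

1


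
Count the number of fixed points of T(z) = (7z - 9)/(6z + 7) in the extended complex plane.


Step 1: Fixed points satisfy T(z) = z
Step 2: 6z^2 + 9 = 0
Step 3: Discriminant = 0^2 - 4*6*9 = -216
Step 4: Number of fixed points = 2

2


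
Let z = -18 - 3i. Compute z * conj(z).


Step 1: conj(z) = -18 + 3i
Step 2: z * conj(z) = (-18)^2 + (-3)^2
Step 3: = 324 + 9 = 333

333


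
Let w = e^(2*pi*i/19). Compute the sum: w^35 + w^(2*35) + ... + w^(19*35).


Step 1: The sum sum_{j=1}^{n} w^(k*j) equals n if n | k, else 0.
Step 2: Here n = 19, k = 35
Step 3: Does n divide k? 19 | 35 -> False
Step 4: Sum = 0

0


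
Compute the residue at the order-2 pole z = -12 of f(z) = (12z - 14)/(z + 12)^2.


Step 1: Pole of order 2 at z = -12
Step 2: Res = lim d/dz [(z + 12)^2 * f(z)] as z -> -12
Step 3: (z + 12)^2 * f(z) = 12z - 14
Step 4: d/dz[12z - 14] = 12

12


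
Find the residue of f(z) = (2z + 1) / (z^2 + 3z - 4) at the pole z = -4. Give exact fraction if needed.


Step 1: Q(z) = z^2 + 3z - 4 = (z + 4)(z - 1)
Step 2: Q'(z) = 2z + 3
Step 3: Q'(-4) = -5, P(-4) = -7
Step 4: Res = P(-4)/Q'(-4) = -7/(-5) = 7/5

7/5


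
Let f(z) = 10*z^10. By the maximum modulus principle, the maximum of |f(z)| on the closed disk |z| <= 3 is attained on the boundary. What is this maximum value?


Step 1: On |z| = 3, |f(z)| = 10 * |z|^10 = 10 * 3^10
Step 2: By maximum modulus principle, maximum is on boundary.
Step 3: Maximum = 10 * 59049 = 590490

590490


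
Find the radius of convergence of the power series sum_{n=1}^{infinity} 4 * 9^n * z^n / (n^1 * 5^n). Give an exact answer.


Step 1: General term a_n = 4 * 9^n / (n^1 * 5^n)
Step 2: By the root test, |a_n|^(1/n) = 4^(1/n) * 9 / (n^(1/n) * 5) -> 9/5 as n -> infinity (since 4^(1/n) -> 1 and n^(1/n) -> 1)
Step 3: R = 1/lim|a_n|^(1/n) = 5/9

5/9


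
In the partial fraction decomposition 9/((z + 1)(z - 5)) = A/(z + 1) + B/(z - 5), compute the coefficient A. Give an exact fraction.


Step 1: Multiply both sides by (z + 1) and set z = -1
Step 2: A = 9 / (-1 - 5)
Step 3: A = 9 / (-6)
Step 4: A = -3/2

-3/2


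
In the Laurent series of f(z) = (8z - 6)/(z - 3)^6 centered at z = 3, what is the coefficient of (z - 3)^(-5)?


Step 1: Write the numerator in powers of (z - 3): 8z - 6 = 8(z - 3) + (8*3 - 6) = 8(z - 3) + 18
Step 2: Divide by (z - 3)^6: f(z) = 18(z - 3)^(-6) + 8(z - 3)^(-5)
Step 3: This finite sum is the Laurent series of f about z = 3.
Step 4: Coefficient of (z - 3)^(-5) = coefficient of (z - 3) in the re-centred numerator = 8

8


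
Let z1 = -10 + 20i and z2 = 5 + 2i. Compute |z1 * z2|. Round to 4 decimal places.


Step 1: |z1| = sqrt((-10)^2 + 20^2) = sqrt(500)
Step 2: |z2| = sqrt(5^2 + 2^2) = sqrt(29)
Step 3: |z1*z2| = |z1|*|z2| = sqrt(500) * sqrt(29) = sqrt(500 * 29) = sqrt(14500)
Step 4: = 120.4159

120.4159


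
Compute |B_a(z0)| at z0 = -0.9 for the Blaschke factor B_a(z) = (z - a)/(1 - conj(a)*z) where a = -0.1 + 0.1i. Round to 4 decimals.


Step 1: Numerator z0 - a = -0.9 - (-0.1 + 0.1i) = -0.8 - 0.1i
Step 2: Denominator 1 - conj(a)*z0 = 1 - (-0.1 - 0.1i)*(-0.9) = 0.91 - 0.09i
Step 3: |z0 - a|^2 = (-0.8)^2 + (-0.1)^2 = 0.65; |1 - conj(a)*z0|^2 = 0.91^2 + (-0.09)^2 = 0.8362
Step 4: |B_a(-0.9)| = sqrt(0.65 / 0.8362) = sqrt(0.777326)
Step 5: = 0.8817

0.8817


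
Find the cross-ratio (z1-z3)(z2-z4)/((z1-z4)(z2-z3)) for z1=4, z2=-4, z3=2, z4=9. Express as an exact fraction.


Step 1: (z1-z3)(z2-z4) = 2 * (-13) = -26
Step 2: (z1-z4)(z2-z3) = (-5) * (-6) = 30
Step 3: Cross-ratio = -26/30 = -13/15

-13/15


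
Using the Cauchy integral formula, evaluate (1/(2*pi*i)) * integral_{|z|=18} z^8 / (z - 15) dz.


Step 1: f(z) = z^8, a = 15 is inside |z| = 18
Step 2: By Cauchy integral formula: (1/(2pi*i)) * integral = f(a)
Step 3: f(15) = 15^8 = 2562890625

2562890625


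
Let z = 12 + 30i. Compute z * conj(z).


Step 1: conj(z) = 12 - 30i
Step 2: z * conj(z) = 12^2 + 30^2
Step 3: = 144 + 900 = 1044

1044


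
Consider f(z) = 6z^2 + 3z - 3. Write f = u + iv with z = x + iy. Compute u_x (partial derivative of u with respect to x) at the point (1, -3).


Step 1: f(z) = 6(x+iy)^2 + 3(x+iy) - 3
Step 2: u = 6(x^2 - y^2) + 3x - 3
Step 3: u_x = 12x + 3
Step 4: At (1, -3): u_x = 12 + 3 = 15

15


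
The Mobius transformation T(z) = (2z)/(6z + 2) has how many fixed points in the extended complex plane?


Step 1: Fixed points satisfy T(z) = z
Step 2: 6z^2 = 0
Step 3: Discriminant = 0^2 - 4*6*0 = 0
Step 4: Number of fixed points = 1

1


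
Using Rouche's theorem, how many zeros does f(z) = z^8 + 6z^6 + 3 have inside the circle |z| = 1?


Step 1: On |z| = 1 the three terms have sizes |z^8| = 1^8 = 1, |6z^6| = 6*1^6 = 6, |3| = 3
Step 2: The dominant term is g(z) = 6z^6; let h(z) = z^8 + 3 so f = g + h
Step 3: On |z| = 1: |g| = 6 and |h| <= 1 + 3 = 4
Step 4: Since 6 > 4, |h| < |g| on |z| = 1, so by Rouche f has the same number of zeros as g inside |z| < 1
Step 5: g(z) = 6z^6 has 6 zeros (at the origin, multiplicity 6) inside |z| < 1. Answer = 6

6


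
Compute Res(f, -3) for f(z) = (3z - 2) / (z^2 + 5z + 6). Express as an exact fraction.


Step 1: Q(z) = z^2 + 5z + 6 = (z + 3)(z + 2)
Step 2: Q'(z) = 2z + 5
Step 3: Q'(-3) = -1, P(-3) = -11
Step 4: Res = P(-3)/Q'(-3) = -11/(-1) = 11

11


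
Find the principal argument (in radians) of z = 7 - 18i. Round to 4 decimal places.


Step 1: z = 7 - 18i
Step 2: arg(z) = atan2(-18, 7)
Step 3: arg(z) = -1.1999

-1.1999


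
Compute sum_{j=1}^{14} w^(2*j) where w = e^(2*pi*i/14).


Step 1: The sum sum_{j=1}^{n} w^(k*j) equals n if n | k, else 0.
Step 2: Here n = 14, k = 2
Step 3: Does n divide k? 14 | 2 -> False
Step 4: Sum = 0

0


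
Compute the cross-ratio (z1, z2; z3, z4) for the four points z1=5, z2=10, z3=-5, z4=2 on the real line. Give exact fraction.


Step 1: (z1-z3)(z2-z4) = 10 * 8 = 80
Step 2: (z1-z4)(z2-z3) = 3 * 15 = 45
Step 3: Cross-ratio = 80/45 = 16/9

16/9


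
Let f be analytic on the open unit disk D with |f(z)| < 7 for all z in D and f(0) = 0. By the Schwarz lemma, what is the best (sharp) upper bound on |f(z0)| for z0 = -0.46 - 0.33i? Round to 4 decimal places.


Step 1: g = f/7 maps D -> D with g(0) = 0, so by the Schwarz lemma |g(z)| <= |z|, i.e. |f(z)| <= 7|z|; this is sharp (f(z) = 7z).
Step 2: |z0|^2 = (-0.46)^2 + (-0.33)^2 = 0.3205
Step 3: |z0| = sqrt(0.3205) = 0.566127
Step 4: Best bound = 7 * |z0| = 7 * 0.566127 = 3.9629

3.9629


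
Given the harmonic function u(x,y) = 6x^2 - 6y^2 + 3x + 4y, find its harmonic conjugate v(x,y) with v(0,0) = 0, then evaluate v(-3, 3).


Step 1: v_x = -u_y = 12y - 4
Step 2: v_y = u_x = 12x + 3
Step 3: v = 12xy - 4x + 3y + C
Step 4: v(0,0) = 0 => C = 0
Step 5: v(-3, 3) = -87

-87


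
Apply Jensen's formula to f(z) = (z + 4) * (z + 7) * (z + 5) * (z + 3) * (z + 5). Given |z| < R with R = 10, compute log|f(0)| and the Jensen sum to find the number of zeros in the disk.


Jensen's formula: (1/2pi)*integral log|f(Re^it)|dt = log|f(0)| + sum_{|a_k|<R} log(R/|a_k|)
Step 1: f(0) = 4 * 7 * 5 * 3 * 5 = 2100
Step 2: log|f(0)| = log|-4| + log|-7| + log|-5| + log|-3| + log|-5| = 7.6497
Step 3: Zeros inside |z| < 10: -4, -7, -5, -3, -5
Step 4: Jensen sum = log(10/4) + log(10/7) + log(10/5) + log(10/3) + log(10/5) = 3.8632
Step 5: n(R) = number of terms in the Jensen sum = count of zeros inside |z| < 10 = 5

5


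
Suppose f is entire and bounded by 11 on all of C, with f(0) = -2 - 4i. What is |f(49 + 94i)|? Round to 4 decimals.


Step 1: By Liouville's theorem, a bounded entire function is constant.
Step 2: f(z) = f(0) = -2 - 4i for all z.
Step 3: |f(w)| = |-2 - 4i| = sqrt(4 + 16)
Step 4: = 4.4721

4.4721


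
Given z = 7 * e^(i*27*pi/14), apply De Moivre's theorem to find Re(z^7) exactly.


Step 1: By De Moivre's theorem, z^7 = 7^7 * e^(i*7*27*pi/14) = 823543 * (cos(27*pi/2) + i*sin(27*pi/2))
Step 2: |z|^7 = 7^7 = 823543
Step 3: Reduce the angle mod 2*pi: 27*pi/2 - 12*pi = 3*pi/2
Step 4: cos(3*pi/2) = 0
Step 5: Re(z^7) = 823543 * 0 = 0

0


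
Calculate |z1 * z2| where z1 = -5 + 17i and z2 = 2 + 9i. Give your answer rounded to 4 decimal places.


Step 1: |z1| = sqrt((-5)^2 + 17^2) = sqrt(314)
Step 2: |z2| = sqrt(2^2 + 9^2) = sqrt(85)
Step 3: |z1*z2| = |z1|*|z2| = sqrt(314) * sqrt(85) = sqrt(314 * 85) = sqrt(26690)
Step 4: = 163.3707

163.3707


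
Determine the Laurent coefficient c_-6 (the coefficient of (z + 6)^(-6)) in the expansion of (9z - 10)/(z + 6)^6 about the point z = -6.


Step 1: Write the numerator in powers of (z + 6): 9z - 10 = 9(z + 6) + (9*(-6) - 10) = 9(z + 6) - 64
Step 2: Divide by (z + 6)^6: f(z) = -64(z + 6)^(-6) + 9(z + 6)^(-5)
Step 3: This finite sum is the Laurent series of f about z = -6.
Step 4: Coefficient of (z + 6)^(-6) = 9*(-6) - 10 = -64

-64


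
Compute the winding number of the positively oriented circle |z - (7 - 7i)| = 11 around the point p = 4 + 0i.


Step 1: Center c = (7, -7), radius = 11
Step 2: |p - c|^2 = (-3)^2 + 7^2 = 58
Step 3: r^2 = 121
Step 4: |p-c| < r so winding number = 1

1


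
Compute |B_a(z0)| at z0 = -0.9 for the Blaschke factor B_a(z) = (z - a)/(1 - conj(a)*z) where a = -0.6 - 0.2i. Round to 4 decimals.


Step 1: Numerator z0 - a = -0.9 - (-0.6 - 0.2i) = -0.3 + 0.2i
Step 2: Denominator 1 - conj(a)*z0 = 1 - (-0.6 + 0.2i)*(-0.9) = 0.46 + 0.18i
Step 3: |z0 - a|^2 = (-0.3)^2 + 0.2^2 = 0.13; |1 - conj(a)*z0|^2 = 0.46^2 + 0.18^2 = 0.244
Step 4: |B_a(-0.9)| = sqrt(0.13 / 0.244) = sqrt(0.532787)
Step 5: = 0.7299

0.7299


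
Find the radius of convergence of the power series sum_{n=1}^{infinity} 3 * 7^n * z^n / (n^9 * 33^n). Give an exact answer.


Step 1: General term a_n = 3 * 7^n / (n^9 * 33^n)
Step 2: By the root test, |a_n|^(1/n) = 3^(1/n) * 7 / (n^(9/n) * 33) -> 7/33 as n -> infinity (since 3^(1/n) -> 1 and n^(9/n) -> 1)
Step 3: R = 1/lim|a_n|^(1/n) = 33/7

33/7


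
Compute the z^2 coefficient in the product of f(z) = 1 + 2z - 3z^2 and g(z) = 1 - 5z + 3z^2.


Step 1: z^2 term in f*g comes from: (1)*(3z^2) + (2z)*(-5z) + (-3z^2)*(1)
Step 2: = 3 - 10 - 3
Step 3: = -10

-10


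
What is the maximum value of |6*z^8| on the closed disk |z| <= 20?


Step 1: On |z| = 20, |f(z)| = 6 * |z|^8 = 6 * 20^8
Step 2: By maximum modulus principle, maximum is on boundary.
Step 3: Maximum = 6 * 25600000000 = 153600000000

153600000000


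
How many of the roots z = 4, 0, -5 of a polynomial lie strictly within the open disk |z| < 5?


Step 1: Check each root:
  z = 4: |4| = 4 < 5
  z = 0: |0| = 0 < 5
  z = -5: |-5| = 5 >= 5
Step 2: Count = 2

2


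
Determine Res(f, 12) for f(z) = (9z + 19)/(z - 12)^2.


Step 1: Pole of order 2 at z = 12
Step 2: Res = lim d/dz [(z - 12)^2 * f(z)] as z -> 12
Step 3: (z - 12)^2 * f(z) = 9z + 19
Step 4: d/dz[9z + 19] = 9

9


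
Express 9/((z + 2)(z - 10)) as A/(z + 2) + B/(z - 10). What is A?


Step 1: Multiply both sides by (z + 2) and set z = -2
Step 2: A = 9 / (-2 - 10)
Step 3: A = 9 / (-12)
Step 4: A = -3/4

-3/4


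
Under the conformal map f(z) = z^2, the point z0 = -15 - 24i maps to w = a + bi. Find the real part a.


Step 1: z0 = -15 - 24i
Step 2: z0^2 = (-15)^2 - (-24)^2 + 720i
Step 3: real part = 225 - 576 = -351

-351


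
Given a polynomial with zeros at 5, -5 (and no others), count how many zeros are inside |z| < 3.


Step 1: Check each root:
  z = 5: |5| = 5 >= 3
  z = -5: |-5| = 5 >= 3
Step 2: Count = 0

0


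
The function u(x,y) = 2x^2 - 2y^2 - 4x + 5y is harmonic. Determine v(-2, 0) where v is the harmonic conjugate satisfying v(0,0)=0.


Step 1: v_x = -u_y = 4y - 5
Step 2: v_y = u_x = 4x - 4
Step 3: v = 4xy - 5x - 4y + C
Step 4: v(0,0) = 0 => C = 0
Step 5: v(-2, 0) = 10

10


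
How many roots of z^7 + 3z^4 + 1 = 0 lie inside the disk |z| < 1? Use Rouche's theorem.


Step 1: On |z| = 1 the three terms have sizes |z^7| = 1^7 = 1, |3z^4| = 3*1^4 = 3, |1| = 1
Step 2: The dominant term is g(z) = 3z^4; let h(z) = z^7 + 1 so f = g + h
Step 3: On |z| = 1: |g| = 3 and |h| <= 1 + 1 = 2
Step 4: Since 3 > 2, |h| < |g| on |z| = 1, so by Rouche f has the same number of zeros as g inside |z| < 1
Step 5: g(z) = 3z^4 has 4 zeros (at the origin, multiplicity 4) inside |z| < 1. Answer = 4

4


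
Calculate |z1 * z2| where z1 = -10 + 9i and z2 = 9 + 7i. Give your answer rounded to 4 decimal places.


Step 1: |z1| = sqrt((-10)^2 + 9^2) = sqrt(181)
Step 2: |z2| = sqrt(9^2 + 7^2) = sqrt(130)
Step 3: |z1*z2| = |z1|*|z2| = sqrt(181) * sqrt(130) = sqrt(181 * 130) = sqrt(23530)
Step 4: = 153.3949

153.3949


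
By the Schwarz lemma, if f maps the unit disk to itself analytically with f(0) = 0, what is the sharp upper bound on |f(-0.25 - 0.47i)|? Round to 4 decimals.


Step 1: Schwarz lemma: if f: D -> D is analytic with f(0) = 0, then |f(z)| <= |z| for all z in D, and this is sharp (f(z) = z).
Step 2: |z0|^2 = (-0.25)^2 + (-0.47)^2 = 0.2834
Step 3: |z0| = sqrt(0.2834) = 0.532353
Step 4: Best bound = |z0| = 0.5324

0.5324


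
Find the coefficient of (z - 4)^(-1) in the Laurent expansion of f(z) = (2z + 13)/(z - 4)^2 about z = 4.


Step 1: Write the numerator in powers of (z - 4): 2z + 13 = 2(z - 4) + (2*4 + 13) = 2(z - 4) + 21
Step 2: Divide by (z - 4)^2: f(z) = 21(z - 4)^(-2) + 2(z - 4)^(-1)
Step 3: This finite sum is the Laurent series of f about z = 4.
Step 4: Coefficient of (z - 4)^(-1) = coefficient of (z - 4) in the re-centred numerator = 2

2


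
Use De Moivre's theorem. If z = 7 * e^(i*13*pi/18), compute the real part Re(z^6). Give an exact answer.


Step 1: By De Moivre's theorem, z^6 = 7^6 * e^(i*6*13*pi/18) = 117649 * (cos(13*pi/3) + i*sin(13*pi/3))
Step 2: |z|^6 = 7^6 = 117649
Step 3: Reduce the angle mod 2*pi: 13*pi/3 - 4*pi = pi/3
Step 4: cos(pi/3) = 1/2
Step 5: Re(z^6) = 117649 * 1/2 = 117649/2

117649/2


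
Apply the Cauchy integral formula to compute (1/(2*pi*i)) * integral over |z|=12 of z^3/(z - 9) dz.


Step 1: f(z) = z^3, a = 9 is inside |z| = 12
Step 2: By Cauchy integral formula: (1/(2pi*i)) * integral = f(a)
Step 3: f(9) = 9^3 = 729

729


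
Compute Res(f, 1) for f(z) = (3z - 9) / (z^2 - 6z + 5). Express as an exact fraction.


Step 1: Q(z) = z^2 - 6z + 5 = (z - 1)(z - 5)
Step 2: Q'(z) = 2z - 6
Step 3: Q'(1) = -4, P(1) = -6
Step 4: Res = P(1)/Q'(1) = -6/(-4) = 3/2

3/2


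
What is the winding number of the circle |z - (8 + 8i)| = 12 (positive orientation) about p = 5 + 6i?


Step 1: Center c = (8, 8), radius = 12
Step 2: |p - c|^2 = (-3)^2 + (-2)^2 = 13
Step 3: r^2 = 144
Step 4: |p-c| < r so winding number = 1

1


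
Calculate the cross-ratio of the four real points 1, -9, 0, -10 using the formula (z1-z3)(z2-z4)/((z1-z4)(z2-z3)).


Step 1: (z1-z3)(z2-z4) = 1 * 1 = 1
Step 2: (z1-z4)(z2-z3) = 11 * (-9) = -99
Step 3: Cross-ratio = -1/99 = -1/99

-1/99


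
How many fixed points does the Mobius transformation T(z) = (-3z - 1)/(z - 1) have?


Step 1: Fixed points satisfy T(z) = z
Step 2: z^2 + 2z + 1 = 0
Step 3: Discriminant = 2^2 - 4*1*1 = 0
Step 4: Number of fixed points = 1

1


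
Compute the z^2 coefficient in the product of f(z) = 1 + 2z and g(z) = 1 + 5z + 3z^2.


Step 1: z^2 term in f*g comes from: (1)*(3z^2) + (2z)*(5z) + (0)*(1)
Step 2: = 3 + 10 + 0
Step 3: = 13

13


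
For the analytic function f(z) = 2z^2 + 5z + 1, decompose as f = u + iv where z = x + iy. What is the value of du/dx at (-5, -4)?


Step 1: f(z) = 2(x+iy)^2 + 5(x+iy) + 1
Step 2: u = 2(x^2 - y^2) + 5x + 1
Step 3: u_x = 4x + 5
Step 4: At (-5, -4): u_x = -20 + 5 = -15

-15


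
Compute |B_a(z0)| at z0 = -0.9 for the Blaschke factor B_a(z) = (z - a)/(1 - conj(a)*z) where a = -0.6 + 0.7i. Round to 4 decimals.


Step 1: Numerator z0 - a = -0.9 - (-0.6 + 0.7i) = -0.3 - 0.7i
Step 2: Denominator 1 - conj(a)*z0 = 1 - (-0.6 - 0.7i)*(-0.9) = 0.46 - 0.63i
Step 3: |z0 - a|^2 = (-0.3)^2 + (-0.7)^2 = 0.58; |1 - conj(a)*z0|^2 = 0.46^2 + (-0.63)^2 = 0.6085
Step 4: |B_a(-0.9)| = sqrt(0.58 / 0.6085) = sqrt(0.953164)
Step 5: = 0.9763

0.9763


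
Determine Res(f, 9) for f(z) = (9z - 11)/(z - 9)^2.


Step 1: Pole of order 2 at z = 9
Step 2: Res = lim d/dz [(z - 9)^2 * f(z)] as z -> 9
Step 3: (z - 9)^2 * f(z) = 9z - 11
Step 4: d/dz[9z - 11] = 9

9


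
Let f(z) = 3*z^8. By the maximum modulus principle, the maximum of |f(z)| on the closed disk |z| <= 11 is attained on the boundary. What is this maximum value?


Step 1: On |z| = 11, |f(z)| = 3 * |z|^8 = 3 * 11^8
Step 2: By maximum modulus principle, maximum is on boundary.
Step 3: Maximum = 3 * 214358881 = 643076643

643076643


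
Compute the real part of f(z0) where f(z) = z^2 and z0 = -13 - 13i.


Step 1: z0 = -13 - 13i
Step 2: z0^2 = (-13)^2 - (-13)^2 + 338i
Step 3: real part = 169 - 169 = 0

0


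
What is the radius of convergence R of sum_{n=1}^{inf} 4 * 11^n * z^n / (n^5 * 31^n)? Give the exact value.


Step 1: General term a_n = 4 * 11^n / (n^5 * 31^n)
Step 2: By the root test, |a_n|^(1/n) = 4^(1/n) * 11 / (n^(5/n) * 31) -> 11/31 as n -> infinity (since 4^(1/n) -> 1 and n^(5/n) -> 1)
Step 3: R = 1/lim|a_n|^(1/n) = 31/11

31/11


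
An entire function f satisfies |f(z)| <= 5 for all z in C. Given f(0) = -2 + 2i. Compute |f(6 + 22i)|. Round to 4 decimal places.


Step 1: By Liouville's theorem, a bounded entire function is constant.
Step 2: f(z) = f(0) = -2 + 2i for all z.
Step 3: |f(w)| = |-2 + 2i| = sqrt(4 + 4)
Step 4: = 2.8284

2.8284


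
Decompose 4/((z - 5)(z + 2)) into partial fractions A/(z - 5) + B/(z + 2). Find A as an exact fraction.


Step 1: Multiply both sides by (z - 5) and set z = 5
Step 2: A = 4 / (5 + 2)
Step 3: A = 4 / 7
Step 4: A = 4/7

4/7


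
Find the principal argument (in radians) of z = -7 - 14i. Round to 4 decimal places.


Step 1: z = -7 - 14i
Step 2: arg(z) = atan2(-14, -7)
Step 3: arg(z) = -2.0344

-2.0344


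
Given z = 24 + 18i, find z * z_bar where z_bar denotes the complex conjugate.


Step 1: conj(z) = 24 - 18i
Step 2: z * conj(z) = 24^2 + 18^2
Step 3: = 576 + 324 = 900

900


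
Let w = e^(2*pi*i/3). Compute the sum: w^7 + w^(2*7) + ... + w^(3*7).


Step 1: The sum sum_{j=1}^{n} w^(k*j) equals n if n | k, else 0.
Step 2: Here n = 3, k = 7
Step 3: Does n divide k? 3 | 7 -> False
Step 4: Sum = 0

0


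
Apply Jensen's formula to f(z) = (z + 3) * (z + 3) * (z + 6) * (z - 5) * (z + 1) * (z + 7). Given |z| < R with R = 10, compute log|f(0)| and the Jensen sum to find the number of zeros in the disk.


Jensen's formula: (1/2pi)*integral log|f(Re^it)|dt = log|f(0)| + sum_{|a_k|<R} log(R/|a_k|)
Step 1: f(0) = 3 * 3 * 6 * (-5) * 1 * 7 = -1890
Step 2: log|f(0)| = log|-3| + log|-3| + log|-6| + log|5| + log|-1| + log|-7| = 7.5443
Step 3: Zeros inside |z| < 10: -3, -3, -6, 5, -1, -7
Step 4: Jensen sum = log(10/3) + log(10/3) + log(10/6) + log(10/5) + log(10/1) + log(10/7) = 6.2712
Step 5: n(R) = number of terms in the Jensen sum = count of zeros inside |z| < 10 = 6

6


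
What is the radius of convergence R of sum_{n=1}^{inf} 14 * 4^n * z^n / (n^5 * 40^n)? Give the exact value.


Step 1: General term a_n = 14 * 4^n / (n^5 * 40^n)
Step 2: By the root test, |a_n|^(1/n) = 14^(1/n) * 4 / (n^(5/n) * 40) -> 4/40 as n -> infinity (since 14^(1/n) -> 1 and n^(5/n) -> 1)
Step 3: R = 1/lim|a_n|^(1/n) = 40/4 = 10

10


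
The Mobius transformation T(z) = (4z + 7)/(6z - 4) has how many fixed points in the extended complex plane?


Step 1: Fixed points satisfy T(z) = z
Step 2: 6z^2 - 8z - 7 = 0
Step 3: Discriminant = (-8)^2 - 4*6*(-7) = 232
Step 4: Number of fixed points = 2

2


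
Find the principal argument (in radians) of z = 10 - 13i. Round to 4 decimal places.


Step 1: z = 10 - 13i
Step 2: arg(z) = atan2(-13, 10)
Step 3: arg(z) = -0.9151

-0.9151


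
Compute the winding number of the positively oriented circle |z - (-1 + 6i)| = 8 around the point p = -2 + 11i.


Step 1: Center c = (-1, 6), radius = 8
Step 2: |p - c|^2 = (-1)^2 + 5^2 = 26
Step 3: r^2 = 64
Step 4: |p-c| < r so winding number = 1

1


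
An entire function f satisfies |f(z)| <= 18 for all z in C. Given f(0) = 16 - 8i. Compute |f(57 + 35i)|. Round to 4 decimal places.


Step 1: By Liouville's theorem, a bounded entire function is constant.
Step 2: f(z) = f(0) = 16 - 8i for all z.
Step 3: |f(w)| = |16 - 8i| = sqrt(256 + 64)
Step 4: = 17.8885

17.8885


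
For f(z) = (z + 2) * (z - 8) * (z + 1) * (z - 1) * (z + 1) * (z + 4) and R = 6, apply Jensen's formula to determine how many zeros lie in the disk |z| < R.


Jensen's formula: (1/2pi)*integral log|f(Re^it)|dt = log|f(0)| + sum_{|a_k|<R} log(R/|a_k|)
Step 1: f(0) = 2 * (-8) * 1 * (-1) * 1 * 4 = 64
Step 2: log|f(0)| = log|-2| + log|8| + log|-1| + log|1| + log|-1| + log|-4| = 4.1589
Step 3: Zeros inside |z| < 6: -2, -1, 1, -1, -4
Step 4: Jensen sum = log(6/2) + log(6/1) + log(6/1) + log(6/1) + log(6/4) = 6.8794
Step 5: n(R) = number of terms in the Jensen sum = count of zeros inside |z| < 6 = 5

5


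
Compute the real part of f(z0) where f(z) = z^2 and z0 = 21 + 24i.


Step 1: z0 = 21 + 24i
Step 2: z0^2 = 21^2 - 24^2 + 1008i
Step 3: real part = 441 - 576 = -135

-135


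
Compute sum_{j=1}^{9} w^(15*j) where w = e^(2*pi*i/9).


Step 1: The sum sum_{j=1}^{n} w^(k*j) equals n if n | k, else 0.
Step 2: Here n = 9, k = 15
Step 3: Does n divide k? 9 | 15 -> False
Step 4: Sum = 0

0


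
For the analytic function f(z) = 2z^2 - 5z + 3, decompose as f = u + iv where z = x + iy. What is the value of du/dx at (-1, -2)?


Step 1: f(z) = 2(x+iy)^2 - 5(x+iy) + 3
Step 2: u = 2(x^2 - y^2) - 5x + 3
Step 3: u_x = 4x - 5
Step 4: At (-1, -2): u_x = -4 - 5 = -9

-9


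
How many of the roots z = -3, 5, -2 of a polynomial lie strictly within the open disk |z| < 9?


Step 1: Check each root:
  z = -3: |-3| = 3 < 9
  z = 5: |5| = 5 < 9
  z = -2: |-2| = 2 < 9
Step 2: Count = 3

3


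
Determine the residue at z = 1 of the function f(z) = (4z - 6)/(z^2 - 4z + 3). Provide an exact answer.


Step 1: Q(z) = z^2 - 4z + 3 = (z - 1)(z - 3)
Step 2: Q'(z) = 2z - 4
Step 3: Q'(1) = -2, P(1) = -2
Step 4: Res = P(1)/Q'(1) = -2/(-2) = 1

1


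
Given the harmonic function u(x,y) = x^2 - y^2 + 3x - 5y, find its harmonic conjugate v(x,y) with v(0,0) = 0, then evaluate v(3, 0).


Step 1: v_x = -u_y = 2y + 5
Step 2: v_y = u_x = 2x + 3
Step 3: v = 2xy + 5x + 3y + C
Step 4: v(0,0) = 0 => C = 0
Step 5: v(3, 0) = 15

15


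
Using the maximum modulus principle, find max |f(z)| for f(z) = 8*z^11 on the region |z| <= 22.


Step 1: On |z| = 22, |f(z)| = 8 * |z|^11 = 8 * 22^11
Step 2: By maximum modulus principle, maximum is on boundary.
Step 3: Maximum = 8 * 584318301411328 = 4674546411290624

4674546411290624


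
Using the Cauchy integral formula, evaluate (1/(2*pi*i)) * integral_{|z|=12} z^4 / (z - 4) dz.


Step 1: f(z) = z^4, a = 4 is inside |z| = 12
Step 2: By Cauchy integral formula: (1/(2pi*i)) * integral = f(a)
Step 3: f(4) = 4^4 = 256

256


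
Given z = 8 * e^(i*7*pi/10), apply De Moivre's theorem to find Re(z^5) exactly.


Step 1: By De Moivre's theorem, z^5 = 8^5 * e^(i*5*7*pi/10) = 32768 * (cos(7*pi/2) + i*sin(7*pi/2))
Step 2: |z|^5 = 8^5 = 32768
Step 3: Reduce the angle mod 2*pi: 7*pi/2 - 2*pi = 3*pi/2
Step 4: cos(3*pi/2) = 0
Step 5: Re(z^5) = 32768 * 0 = 0

0


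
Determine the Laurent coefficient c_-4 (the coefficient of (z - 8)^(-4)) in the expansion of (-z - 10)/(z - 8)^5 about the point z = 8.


Step 1: Write the numerator in powers of (z - 8): -z - 10 = -(z - 8) + (-1*8 - 10) = -(z - 8) - 18
Step 2: Divide by (z - 8)^5: f(z) = -18(z - 8)^(-5) - (z - 8)^(-4)
Step 3: This finite sum is the Laurent series of f about z = 8.
Step 4: Coefficient of (z - 8)^(-4) = coefficient of (z - 8) in the re-centred numerator = -1

-1


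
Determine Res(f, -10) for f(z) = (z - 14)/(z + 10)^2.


Step 1: Pole of order 2 at z = -10
Step 2: Res = lim d/dz [(z + 10)^2 * f(z)] as z -> -10
Step 3: (z + 10)^2 * f(z) = z - 14
Step 4: d/dz[z - 14] = 1

1


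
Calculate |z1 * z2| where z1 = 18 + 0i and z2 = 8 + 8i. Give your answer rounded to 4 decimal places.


Step 1: |z1| = sqrt(18^2 + 0^2) = sqrt(324)
Step 2: |z2| = sqrt(8^2 + 8^2) = sqrt(128)
Step 3: |z1*z2| = |z1|*|z2| = sqrt(324) * sqrt(128) = sqrt(324 * 128) = sqrt(41472)
Step 4: = 203.6468

203.6468


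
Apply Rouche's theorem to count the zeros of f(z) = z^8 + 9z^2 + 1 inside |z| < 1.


Step 1: On |z| = 1 the three terms have sizes |z^8| = 1^8 = 1, |9z^2| = 9*1^2 = 9, |1| = 1
Step 2: The dominant term is g(z) = 9z^2; let h(z) = z^8 + 1 so f = g + h
Step 3: On |z| = 1: |g| = 9 and |h| <= 1 + 1 = 2
Step 4: Since 9 > 2, |h| < |g| on |z| = 1, so by Rouche f has the same number of zeros as g inside |z| < 1
Step 5: g(z) = 9z^2 has 2 zeros (at the origin, multiplicity 2) inside |z| < 1. Answer = 2

2


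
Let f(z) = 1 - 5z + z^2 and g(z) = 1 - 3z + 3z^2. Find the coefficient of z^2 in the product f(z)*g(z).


Step 1: z^2 term in f*g comes from: (1)*(3z^2) + (-5z)*(-3z) + (z^2)*(1)
Step 2: = 3 + 15 + 1
Step 3: = 19

19


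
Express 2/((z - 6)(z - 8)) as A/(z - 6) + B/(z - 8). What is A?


Step 1: Multiply both sides by (z - 6) and set z = 6
Step 2: A = 2 / (6 - 8)
Step 3: A = 2 / (-2)
Step 4: A = -1

-1


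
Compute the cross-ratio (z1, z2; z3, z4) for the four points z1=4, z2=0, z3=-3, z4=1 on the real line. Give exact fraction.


Step 1: (z1-z3)(z2-z4) = 7 * (-1) = -7
Step 2: (z1-z4)(z2-z3) = 3 * 3 = 9
Step 3: Cross-ratio = -7/9 = -7/9

-7/9


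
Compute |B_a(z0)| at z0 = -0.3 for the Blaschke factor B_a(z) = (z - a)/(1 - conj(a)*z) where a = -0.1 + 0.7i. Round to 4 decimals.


Step 1: Numerator z0 - a = -0.3 - (-0.1 + 0.7i) = -0.2 - 0.7i
Step 2: Denominator 1 - conj(a)*z0 = 1 - (-0.1 - 0.7i)*(-0.3) = 0.97 - 0.21i
Step 3: |z0 - a|^2 = (-0.2)^2 + (-0.7)^2 = 0.53; |1 - conj(a)*z0|^2 = 0.97^2 + (-0.21)^2 = 0.985
Step 4: |B_a(-0.3)| = sqrt(0.53 / 0.985) = sqrt(0.538071)
Step 5: = 0.7335

0.7335


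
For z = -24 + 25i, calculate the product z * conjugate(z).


Step 1: conj(z) = -24 - 25i
Step 2: z * conj(z) = (-24)^2 + 25^2
Step 3: = 576 + 625 = 1201

1201


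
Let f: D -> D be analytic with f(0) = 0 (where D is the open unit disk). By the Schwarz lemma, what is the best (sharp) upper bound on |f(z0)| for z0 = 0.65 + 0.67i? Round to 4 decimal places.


Step 1: Schwarz lemma: if f: D -> D is analytic with f(0) = 0, then |f(z)| <= |z| for all z in D, and this is sharp (f(z) = z).
Step 2: |z0|^2 = 0.65^2 + 0.67^2 = 0.8714
Step 3: |z0| = sqrt(0.8714) = 0.933488
Step 4: Best bound = |z0| = 0.9335

0.9335


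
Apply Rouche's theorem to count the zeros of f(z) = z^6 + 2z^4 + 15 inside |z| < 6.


Step 1: On |z| = 6 the three terms have sizes |z^6| = 6^6 = 46656, |2z^4| = 2*6^4 = 2592, |15| = 15
Step 2: The dominant term is g(z) = z^6; let h(z) = 2z^4 + 15 so f = g + h
Step 3: On |z| = 6: |g| = 46656 and |h| <= 2592 + 15 = 2607
Step 4: Since 46656 > 2607, |h| < |g| on |z| = 6, so by Rouche f has the same number of zeros as g inside |z| < 6
Step 5: g(z) = z^6 has 6 zeros (all at the origin) inside |z| < 6. Answer = 6

6


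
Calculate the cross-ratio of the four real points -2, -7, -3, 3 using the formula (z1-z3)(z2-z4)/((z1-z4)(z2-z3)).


Step 1: (z1-z3)(z2-z4) = 1 * (-10) = -10
Step 2: (z1-z4)(z2-z3) = (-5) * (-4) = 20
Step 3: Cross-ratio = -10/20 = -1/2

-1/2


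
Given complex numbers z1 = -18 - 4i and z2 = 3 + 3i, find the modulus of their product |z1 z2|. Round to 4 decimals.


Step 1: |z1| = sqrt((-18)^2 + (-4)^2) = sqrt(340)
Step 2: |z2| = sqrt(3^2 + 3^2) = sqrt(18)
Step 3: |z1*z2| = |z1|*|z2| = sqrt(340) * sqrt(18) = sqrt(340 * 18) = sqrt(6120)
Step 4: = 78.2304

78.2304


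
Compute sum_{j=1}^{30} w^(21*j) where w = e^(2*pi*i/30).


Step 1: The sum sum_{j=1}^{n} w^(k*j) equals n if n | k, else 0.
Step 2: Here n = 30, k = 21
Step 3: Does n divide k? 30 | 21 -> False
Step 4: Sum = 0

0


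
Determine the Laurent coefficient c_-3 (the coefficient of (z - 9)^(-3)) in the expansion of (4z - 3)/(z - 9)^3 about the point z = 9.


Step 1: Write the numerator in powers of (z - 9): 4z - 3 = 4(z - 9) + (4*9 - 3) = 4(z - 9) + 33
Step 2: Divide by (z - 9)^3: f(z) = 33(z - 9)^(-3) + 4(z - 9)^(-2)
Step 3: This finite sum is the Laurent series of f about z = 9.
Step 4: Coefficient of (z - 9)^(-3) = 4*9 - 3 = 33

33


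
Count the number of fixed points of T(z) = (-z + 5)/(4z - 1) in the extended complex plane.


Step 1: Fixed points satisfy T(z) = z
Step 2: 4z^2 - 5 = 0
Step 3: Discriminant = 0^2 - 4*4*(-5) = 80
Step 4: Number of fixed points = 2

2


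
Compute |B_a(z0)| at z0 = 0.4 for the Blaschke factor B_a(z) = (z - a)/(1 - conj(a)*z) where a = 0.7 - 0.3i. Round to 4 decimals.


Step 1: Numerator z0 - a = 0.4 - (0.7 - 0.3i) = -0.3 + 0.3i
Step 2: Denominator 1 - conj(a)*z0 = 1 - (0.7 + 0.3i)*0.4 = 0.72 - 0.12i
Step 3: |z0 - a|^2 = (-0.3)^2 + 0.3^2 = 0.18; |1 - conj(a)*z0|^2 = 0.72^2 + (-0.12)^2 = 0.5328
Step 4: |B_a(0.4)| = sqrt(0.18 / 0.5328) = sqrt(0.337838)
Step 5: = 0.5812

0.5812


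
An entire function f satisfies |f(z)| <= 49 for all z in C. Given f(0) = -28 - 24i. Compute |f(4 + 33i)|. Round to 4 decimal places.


Step 1: By Liouville's theorem, a bounded entire function is constant.
Step 2: f(z) = f(0) = -28 - 24i for all z.
Step 3: |f(w)| = |-28 - 24i| = sqrt(784 + 576)
Step 4: = 36.8782

36.8782


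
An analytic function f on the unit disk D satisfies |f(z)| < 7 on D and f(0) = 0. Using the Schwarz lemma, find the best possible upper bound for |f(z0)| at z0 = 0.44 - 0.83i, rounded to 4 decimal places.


Step 1: g = f/7 maps D -> D with g(0) = 0, so by the Schwarz lemma |g(z)| <= |z|, i.e. |f(z)| <= 7|z|; this is sharp (f(z) = 7z).
Step 2: |z0|^2 = 0.44^2 + (-0.83)^2 = 0.8825
Step 3: |z0| = sqrt(0.8825) = 0.939415
Step 4: Best bound = 7 * |z0| = 7 * 0.939415 = 6.5759

6.5759


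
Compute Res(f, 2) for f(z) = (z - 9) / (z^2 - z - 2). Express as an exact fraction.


Step 1: Q(z) = z^2 - z - 2 = (z - 2)(z + 1)
Step 2: Q'(z) = 2z - 1
Step 3: Q'(2) = 3, P(2) = -7
Step 4: Res = P(2)/Q'(2) = -7/3 = -7/3

-7/3


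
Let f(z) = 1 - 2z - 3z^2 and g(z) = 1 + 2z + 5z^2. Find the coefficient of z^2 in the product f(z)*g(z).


Step 1: z^2 term in f*g comes from: (1)*(5z^2) + (-2z)*(2z) + (-3z^2)*(1)
Step 2: = 5 - 4 - 3
Step 3: = -2

-2


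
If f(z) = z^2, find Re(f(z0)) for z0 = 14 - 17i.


Step 1: z0 = 14 - 17i
Step 2: z0^2 = 14^2 - (-17)^2 - 476i
Step 3: real part = 196 - 289 = -93

-93
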